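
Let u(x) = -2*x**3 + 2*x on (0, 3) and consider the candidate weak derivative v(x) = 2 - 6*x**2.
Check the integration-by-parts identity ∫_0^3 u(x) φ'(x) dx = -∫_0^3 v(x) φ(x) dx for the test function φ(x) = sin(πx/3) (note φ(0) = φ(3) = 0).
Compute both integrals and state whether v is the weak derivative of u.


LHS = -648/π^3 + 150/π, RHS = -648/π^3 + 150/π. Yes, v = u' weakly.

u(x) = -2*x**3 + 2*x, classical derivative u'(x) = 2 - 6*x**2.
φ(x) = sin(πx/3), so φ'(x) = π*cos(π*x/3)/3.
Note φ(0) = φ(3) = 0, so the boundary term u·φ vanishes.
LHS = ∫_0^3 u(x) φ'(x) dx = ∫_0^3 (-2*π*x^3*cos(π*x/3)/3 + 2*π*x*cos(π*x/3)/3) dx. Term by term:
  ∫_0^3 -2*π*x^3*cos(π*x/3)/3 dx = -648/π^3 + 162/π;  ∫_0^3 2*π*x*cos(π*x/3)/3 dx = -12/π.
Sum: -648/π^3 + 162/π − 12/π = -648/π^3 + 150/π.
So LHS = -648/π^3 + 150/π.
∫_0^3 v(x) φ(x) dx = ∫_0^3 (-6*x^2*sin(π*x/3) + 2*sin(π*x/3)) dx. Term by term:
  ∫_0^3 2*sin(π*x/3) dx = 12/π;  ∫_0^3 -6*x^2*sin(π*x/3) dx = -162/π + 648/π^3.
Sum: 12/π + -162/π + 648/π^3 = -150/π + 648/π^3.
So RHS = -∫_0^3 v(x) φ(x) dx = -648/π^3 + 150/π.
LHS = RHS, so the identity holds for this test φ.
Moreover u is smooth here and v(x) = u'(x) = 2 - 6*x**2 pointwise, so the identity holds for every test function. Hence v is the weak derivative of u.


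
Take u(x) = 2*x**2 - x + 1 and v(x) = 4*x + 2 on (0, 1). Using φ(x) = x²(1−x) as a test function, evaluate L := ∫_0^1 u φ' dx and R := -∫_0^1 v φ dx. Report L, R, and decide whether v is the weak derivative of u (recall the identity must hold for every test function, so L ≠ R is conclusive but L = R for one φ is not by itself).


LHS = -7/60, RHS = -11/30. No, v is not the weak derivative of u.

u(x) = 2*x**2 - x + 1, classical derivative u'(x) = 4*x - 1.
φ(x) = x²(1−x), so φ'(x) = x*(2 - 3*x).
Note φ(0) = φ(1) = 0, so the boundary term u·φ vanishes.
LHS = ∫_0^1 u(x) φ'(x) dx = ∫_0^1 (-6*x^4 + 7*x^3 - 5*x^2 + 2*x) dx. Term by term:
  ∫_0^1 -6*x^4 dx = -6/5;  ∫_0^1 7*x^3 dx = 7/4;  ∫_0^1 -5*x^2 dx = -5/3;
  ∫_0^1 2*x dx = 1.
Sum: -6/5 + 7/4 − 5/3 + 1 = -7/60.
So LHS = -7/60.
∫_0^1 v(x) φ(x) dx = ∫_0^1 (-4*x^4 + 2*x^3 + 2*x^2) dx. Term by term:
  ∫_0^1 -4*x^4 dx = -4/5;  ∫_0^1 2*x^3 dx = 1/2;  ∫_0^1 2*x^2 dx = 2/3.
Sum: -4/5 + 1/2 + 2/3 = 11/30.
So RHS = -∫_0^1 v(x) φ(x) dx = -11/30.
LHS − RHS = 1/4 ≠ 0, so the identity fails.
(For a valid weak derivative the identity must hold for EVERY test function, in particular this one. The failure shows v is NOT the weak derivative of u.)
Correct weak derivative would be u'(x) = 4*x - 1.


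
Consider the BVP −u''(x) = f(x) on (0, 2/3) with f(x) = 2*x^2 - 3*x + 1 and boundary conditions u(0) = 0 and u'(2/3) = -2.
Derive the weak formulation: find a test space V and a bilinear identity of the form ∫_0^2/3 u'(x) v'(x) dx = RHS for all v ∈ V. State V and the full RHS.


V = {v ∈ H^1(0, 2/3) : v(0) = 0} (test functions vanish at x = 0 where u is specified); weak form: ∫_0^2/3 u'v' dx = ∫_0^2/3 (2*x^2 - 3*x + 1) v dx − 2·v(2/3) for all v ∈ V.

Multiply both sides by a test function v and integrate from 0 to 2/3:
  ∫_0^2/3 −u''(x) v(x) dx = ∫_0^2/3 f(x) v(x) dx.
Integrate the LHS by parts once:
  ∫_0^2/3 −u'' v dx = −[u'(x) v(x)]_0^2/3 + ∫_0^2/3 u'(x) v'(x) dx.
Thus ∫_0^2/3 u'(x) v'(x) dx = ∫_0^2/3 f(x) v(x) dx + [u'(x) v(x)]_0^2/3.
Choose V so that boundary terms are either known or forced to vanish.
Mixed BC: u(0) = 0 (Dirichlet) and u'(2/3) = -2 (Neumann). Define V = {v ∈ H^1(0, 2/3) : v(0) = 0}. Then [u' v]_0^2/3 = u'(2/3)·v(2/3) − u'(0)·0 = − 2·v(2/3).
Weak formulation: find u (satisfying any essential BC) such that ∫_0^2/3 u'(x) v'(x) dx = ∫_0^2/3 f v dx − 2·v(2/3) for all v ∈ V (Dirichlet at 0 absorbed into V; Neumann datum at x = 2/3 contributes the boundary term).
Substituting f(x) = 2*x^2 - 3*x + 1, the right-hand side is ∫_0^2/3 (2*x^2 - 3*x + 1) v dx − 2·v(2/3).


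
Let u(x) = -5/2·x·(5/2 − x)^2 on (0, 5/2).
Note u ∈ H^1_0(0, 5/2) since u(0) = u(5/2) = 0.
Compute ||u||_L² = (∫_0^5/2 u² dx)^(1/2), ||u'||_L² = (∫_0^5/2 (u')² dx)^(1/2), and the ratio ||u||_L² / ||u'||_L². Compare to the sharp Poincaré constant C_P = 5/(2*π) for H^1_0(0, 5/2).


||u||_L² / ||u'||_L² = 5*sqrt(14)/28 < C_P = 5/(2*π).

u(x) = -5/2·x·(5/2 − x)^2, so u'(x) = -15*x^2/2 + 25*x - 125/8.
u(x) = -5/2·x·(5/2 − x)^2 vanishes at x = 0 and x = 5/2, so u ∈ H^1_0(0, 5/2). Differentiate via the product rule and integrate the resulting polynomials term by term.
  ∫_0^5/2 u² dx = ∫_0^5/2 (25*x^6/4 - 125*x^5/2 + 1875*x^4/8 - 3125*x^3/8 + 15625*x^2/64) dx. Term by term:
    ∫_0^5/2 25*x^6/4 dx = 1953125/3584;  ∫_0^5/2 -125*x^5/2 dx = -1953125/768;  ∫_0^5/2 1875*x^4/8 dx = 1171875/256;
    ∫_0^5/2 -3125*x^3/8 dx = -1953125/512;  ∫_0^5/2 15625*x^2/64 dx = 1953125/1536.
  Sum: 1953125/3584 − 1953125/768 + 1171875/256 − 1953125/512 + 1953125/1536 = 390625/10752.
  ∫_0^5/2 (u')² dx = ∫_0^5/2 (225*x^4/4 - 375*x^3 + 6875*x^2/8 - 3125*x/4 + 15625/64) dx. Term by term:
    ∫_0^5/2 225*x^4/4 dx = 140625/128;  ∫_0^5/2 -375*x^3 dx = -234375/64;  ∫_0^5/2 6875*x^2/8 dx = 859375/192;
    ∫_0^5/2 -3125*x/4 dx = -78125/32;  ∫_0^5/2 15625/64 dx = 78125/128.
  Sum: 140625/128 − 234375/64 + 859375/192 − 78125/32 + 78125/128 = 15625/192.
∫_0^5/2 u² dx = 390625/10752, so ||u||_L² = 625*sqrt(42)/672.
∫_0^5/2 (u')² dx = 15625/192, so ||u'||_L² = 125*sqrt(3)/24.
Ratio ||u||_L² / ||u'||_L² = 5*sqrt(14)/28.
Sharp Poincaré constant on H^1_0(0, 5/2) is C_P = L/π = 5/(2*π), achieved by sin(2*π/5·x).
A polynomial bump cannot attain the sharp Poincaré constant (only the first sine eigenfunction does), so the ratio is strictly less than C_P, consistent with ||u||_L² ≤ C_P ||u'||_L².


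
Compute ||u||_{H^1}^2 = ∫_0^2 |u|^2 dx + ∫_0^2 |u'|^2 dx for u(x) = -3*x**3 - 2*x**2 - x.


||u||_{H^1}^2 = 135482/105

The H^1 norm (squared) on an interval (0, L) is
  ||u||_{H^1}^2 = ∫_0^L u(x)^2 dx + ∫_0^L u'(x)^2 dx.
Compute u'(x) = -9*x**2 - 4*x - 1.
Then u(x)^2 = 9*x**6 + 12*x**5 + 10*x**4 + 4*x**3 + x**2 and u'(x)^2 = 81*x**4 + 72*x**3 + 34*x**2 + 8*x + 1.
Integrate each monomial from 0 to 2 using ∫_0^2 c·x^n dx = c·2^(n+1)/(n+1):
  ∫_0^2 u(x)^2 dx = ∫_0^2 (9*x^6 + 12*x^5 + 10*x^4 + 4*x^3 + x^2) dx. Term by term:
    ∫_0^2 9*x^6 dx = 1152/7;  ∫_0^2 12*x^5 dx = 128;  ∫_0^2 10*x^4 dx = 64;
    ∫_0^2 4*x^3 dx = 16;  ∫_0^2 x^2 dx = 8/3.
  Sum: 1152/7 + 128 + 64 + 16 + 8/3 = 7880/21.
  ∫_0^2 u'(x)^2 dx = ∫_0^2 (81*x^4 + 72*x^3 + 34*x^2 + 8*x + 1) dx. Term by term:
    ∫_0^2 81*x^4 dx = 2592/5;  ∫_0^2 72*x^3 dx = 288;  ∫_0^2 34*x^2 dx = 272/3;
    ∫_0^2 8*x dx = 16;  ∫_0^2 1 dx = 2.
  Sum: 2592/5 + 288 + 272/3 + 16 + 2 = 13726/15.
Adding: ||u||_{H^1}^2 = 7880/21 + 13726/15 = 135482/105.


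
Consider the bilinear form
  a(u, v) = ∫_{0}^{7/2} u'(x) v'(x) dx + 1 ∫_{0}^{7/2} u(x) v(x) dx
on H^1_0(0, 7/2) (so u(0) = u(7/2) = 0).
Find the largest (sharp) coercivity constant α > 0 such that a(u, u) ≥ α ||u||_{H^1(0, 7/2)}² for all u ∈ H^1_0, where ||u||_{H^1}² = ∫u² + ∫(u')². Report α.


α = 1

Coercivity of a(·,·) on H^1_0(0, 7/2) means a(u, u) ≥ α ||u||_{H^1}² for every u ∈ H^1_0.
The interval has length L = 7/2, and Poincaré/coercivity depend only on L. Here a(u, u) = ∫(u')² + (1)·∫u².
Here c = 1 ≥ 1, so a(u,u) = ∫(u')² + c∫u² ≥ ∫(u')² + ∫u² = ||u||_{H^1}², i.e. α = 1 works. No larger α is possible: a(u,u) ≥ α||u||_{H^1}² means (1−α)∫(u')² ≥ (α−c)∫u², and for the modes u_n = sin(nπ(x−x₀)/L) (x₀ the left endpoint) one has ∫u_n²/∫(u_n')² = (L/(nπ))² → 0, so a(u_n,u_n)/||u_n||_{H^1}² → 1. Hence the optimal constant is α = 1.
Therefore α = 1.


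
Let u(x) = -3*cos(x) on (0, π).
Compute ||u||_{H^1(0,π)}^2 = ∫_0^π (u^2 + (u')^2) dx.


||u||_{H^1(0,π)}^2 = 9*π

u'(x) = 3*sin(x).
Expand u² and (u')² and integrate term by term on (0, π), using: for integers n ≥ 1, ∫_0^π sin²(nx) dx = ∫_0^π cos²(nx) dx = π/2; for n ≠ n', ∫_0^π sin(nx)sin(n'x) dx = ∫_0^π cos(nx)cos(n'x) dx = 0; and by product-to-sum, ∫_0^π sin(nx)cos(n'x) dx = ½∫_0^π [sin((n+n')x) + sin((n−n')x)] dx, which is 0 when n+n' is even and 2n/(n²−n'²) when n+n' is odd (it need not vanish on (0, π)).
  u² squared terms: (-3)²·∫cos(x)² dx = 9·π/2 = 9*π/2.
  So ∫_0^π u² dx = 9*π/2.
  (u')² squared terms: (3)²·∫sin(x)² dx = 9·π/2 = 9*π/2.
  So ∫_0^π (u')² dx = 9*π/2.
||u||_{H^1}^2 = (9*π/2) + (9*π/2) = 9*π.


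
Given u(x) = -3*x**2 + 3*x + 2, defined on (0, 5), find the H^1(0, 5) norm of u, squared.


||u||_{H^1}^2 = 7905/2

The H^1 norm (squared) on an interval (0, L) is
  ||u||_{H^1}^2 = ∫_0^L u(x)^2 dx + ∫_0^L u'(x)^2 dx.
Compute u'(x) = 3 - 6*x.
Then u(x)^2 = 9*x**4 - 18*x**3 - 3*x**2 + 12*x + 4 and u'(x)^2 = 36*x**2 - 36*x + 9.
Integrate each monomial from 0 to 5 using ∫_0^5 c·x^n dx = c·5^(n+1)/(n+1):
  ∫_0^5 u(x)^2 dx = ∫_0^5 (9*x^4 - 18*x^3 - 3*x^2 + 12*x + 4) dx. Term by term:
    ∫_0^5 9*x^4 dx = 5625;  ∫_0^5 -18*x^3 dx = -5625/2;  ∫_0^5 -3*x^2 dx = -125;
    ∫_0^5 12*x dx = 150;  ∫_0^5 4 dx = 20.
  Sum: 5625 − 5625/2 − 125 + 150 + 20 = 5715/2.
  ∫_0^5 u'(x)^2 dx = ∫_0^5 (36*x^2 - 36*x + 9) dx. Term by term:
    ∫_0^5 36*x^2 dx = 1500;  ∫_0^5 -36*x dx = -450;  ∫_0^5 9 dx = 45.
  Sum: 1500 − 450 + 45 = 1095.
Adding: ||u||_{H^1}^2 = 5715/2 + 1095 = 7905/2.


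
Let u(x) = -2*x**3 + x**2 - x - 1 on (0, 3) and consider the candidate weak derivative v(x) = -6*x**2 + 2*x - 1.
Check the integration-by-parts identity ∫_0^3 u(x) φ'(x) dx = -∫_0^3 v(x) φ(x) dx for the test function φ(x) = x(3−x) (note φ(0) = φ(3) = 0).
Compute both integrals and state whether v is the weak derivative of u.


LHS = 639/10, RHS = 639/10. Yes, v = u' weakly.

u(x) = -2*x**3 + x**2 - x - 1, classical derivative u'(x) = -6*x**2 + 2*x - 1.
φ(x) = x(3−x), so φ'(x) = 3 - 2*x.
Note φ(0) = φ(3) = 0, so the boundary term u·φ vanishes.
LHS = ∫_0^3 u(x) φ'(x) dx = ∫_0^3 (4*x^4 - 8*x^3 + 5*x^2 - x - 3) dx. Term by term:
  ∫_0^3 4*x^4 dx = 972/5;  ∫_0^3 -8*x^3 dx = -162;  ∫_0^3 5*x^2 dx = 45;
  ∫_0^3 -x dx = -9/2;  ∫_0^3 -3 dx = -9.
Sum: 972/5 − 162 + 45 − 9/2 − 9 = 639/10.
So LHS = 639/10.
∫_0^3 v(x) φ(x) dx = ∫_0^3 (6*x^4 - 20*x^3 + 7*x^2 - 3*x) dx. Term by term:
  ∫_0^3 6*x^4 dx = 1458/5;  ∫_0^3 -20*x^3 dx = -405;  ∫_0^3 7*x^2 dx = 63;
  ∫_0^3 -3*x dx = -27/2.
Sum: 1458/5 − 405 + 63 − 27/2 = -639/10.
So RHS = -∫_0^3 v(x) φ(x) dx = 639/10.
LHS = RHS, so the identity holds for this test φ.
Moreover u is smooth here and v(x) = u'(x) = -6*x**2 + 2*x - 1 pointwise, so the identity holds for every test function. Hence v is the weak derivative of u.


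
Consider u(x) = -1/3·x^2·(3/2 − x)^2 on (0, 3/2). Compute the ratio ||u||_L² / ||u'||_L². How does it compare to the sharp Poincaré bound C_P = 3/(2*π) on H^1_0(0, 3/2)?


||u||_L² / ||u'||_L² = sqrt(3)/4 < C_P = 3/(2*π).

u(x) = -1/3·x^2·(3/2 − x)^2, so u'(x) = x*(-8*x^2 + 18*x - 9)/6.
u(x) = -1/3·x^2·(3/2 − x)^2 vanishes at x = 0 and x = 3/2, so u ∈ H^1_0(0, 3/2). Differentiate via the product rule and integrate the resulting polynomials term by term.
  ∫_0^3/2 u² dx = ∫_0^3/2 (x^8/9 - 2*x^7/3 + 3*x^6/2 - 3*x^5/2 + 9*x^4/16) dx. Term by term:
    ∫_0^3/2 x^8/9 dx = 243/512;  ∫_0^3/2 -2*x^7/3 dx = -2187/1024;  ∫_0^3/2 3*x^6/2 dx = 6561/1792;
    ∫_0^3/2 -3*x^5/2 dx = -729/256;  ∫_0^3/2 9*x^4/16 dx = 2187/2560.
  Sum: 243/512 − 2187/1024 + 6561/1792 − 729/256 + 2187/2560 = 243/35840.
  ∫_0^3/2 (u')² dx = ∫_0^3/2 (16*x^6/9 - 8*x^5 + 13*x^4 - 9*x^3 + 9*x^2/4) dx. Term by term:
    ∫_0^3/2 16*x^6/9 dx = 243/56;  ∫_0^3/2 -8*x^5 dx = -243/16;  ∫_0^3/2 13*x^4 dx = 3159/160;
    ∫_0^3/2 -9*x^3 dx = -729/64;  ∫_0^3/2 9*x^2/4 dx = 81/32.
  Sum: 243/56 − 243/16 + 3159/160 − 729/64 + 81/32 = 81/2240.
∫_0^3/2 u² dx = 243/35840, so ||u||_L² = 9*sqrt(105)/1120.
∫_0^3/2 (u')² dx = 81/2240, so ||u'||_L² = 9*sqrt(35)/280.
Ratio ||u||_L² / ||u'||_L² = sqrt(3)/4.
Sharp Poincaré constant on H^1_0(0, 3/2) is C_P = L/π = 3/(2*π), achieved by sin(2*π/3·x).
A polynomial bump cannot attain the sharp Poincaré constant (only the first sine eigenfunction does), so the ratio is strictly less than C_P, consistent with ||u||_L² ≤ C_P ||u'||_L².


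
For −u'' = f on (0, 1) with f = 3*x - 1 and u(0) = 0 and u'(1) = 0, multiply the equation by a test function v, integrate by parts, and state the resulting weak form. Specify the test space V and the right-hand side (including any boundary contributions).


V = {v ∈ H^1(0, 1) : v(0) = 0} (test functions vanish at x = 0 where u is specified); weak form: ∫_0^1 u'v' dx = ∫_0^1 (3*x - 1) v dx for all v ∈ V.

Multiply both sides by a test function v and integrate from 0 to 1:
  ∫_0^1 −u''(x) v(x) dx = ∫_0^1 f(x) v(x) dx.
Integrate the LHS by parts once:
  ∫_0^1 −u'' v dx = −[u'(x) v(x)]_0^1 + ∫_0^1 u'(x) v'(x) dx.
Thus ∫_0^1 u'(x) v'(x) dx = ∫_0^1 f(x) v(x) dx + [u'(x) v(x)]_0^1.
Choose V so that boundary terms are either known or forced to vanish.
Mixed BC: u(0) = 0 (Dirichlet) and u'(1) = 0 (Neumann). Define V = {v ∈ H^1(0, 1) : v(0) = 0}. Then [u' v]_0^1 = u'(1)·v(1) − u'(0)·0 = 0.
Weak formulation: find u (satisfying any essential BC) such that ∫_0^1 u'(x) v'(x) dx = ∫_0^1 f v dx for all v ∈ V (Dirichlet at 0 absorbed into V; the Neumann datum at x = 1 is zero, so no boundary term remains).
Substituting f(x) = 3*x - 1, the right-hand side is ∫_0^1 (3*x - 1) v dx.


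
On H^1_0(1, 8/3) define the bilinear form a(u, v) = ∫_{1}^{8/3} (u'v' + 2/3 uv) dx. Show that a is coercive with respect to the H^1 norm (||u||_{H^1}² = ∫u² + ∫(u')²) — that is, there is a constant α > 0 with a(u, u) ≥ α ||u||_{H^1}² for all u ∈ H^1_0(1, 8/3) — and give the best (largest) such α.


α = (50 + 27*π^2)/(3*(25 + 9*π^2))

Coercivity of a(·,·) on H^1_0(1, 8/3) means a(u, u) ≥ α ||u||_{H^1}² for every u ∈ H^1_0.
The interval has length L = 5/3, and Poincaré/coercivity depend only on L. Here a(u, u) = ∫(u')² + (2/3)·∫u².
Here 0 < c = 2/3 < 1. The condition a(u,u) ≥ α||u||_{H^1}² reads (1−α)∫(u')² ≥ (α−c)∫u². Any admissible α is ≤ 1 (rapidly oscillating u have ∫u²/∫(u')² → 0), and α = 1 would force 0 ≥ (1−c)∫u², impossible since c < 1; so 1−α > 0. By the sharp Poincaré inequality on H^1_0 of an interval of length L, ∫(u')² ≥ (π/L)²∫u² with equality for the first sine mode sin(π(x−x₀)/L) (x₀ the left endpoint), so the inequality holds for all u iff (1−α)(π/L)² ≥ α − c, i.e. α ≤ ((π/L)² + c)/((π/L)² + 1) = (1 + c(L/π)²)/(1 + (L/π)²). With (π/L)² = 9*π^2/25 and c = 2/3, the largest admissible constant is α = ((π/L)² + c)/((π/L)² + 1).
Simplifying, α = (50 + 27*π^2)/(3*(25 + 9*π^2)).


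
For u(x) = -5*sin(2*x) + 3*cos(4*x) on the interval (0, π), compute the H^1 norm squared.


||u||_{H^1(0,π)}^2 = 139*π

u'(x) = -12*sin(4*x) - 10*cos(2*x).
Expand u² and (u')² and integrate term by term on (0, π), using: for integers n ≥ 1, ∫_0^π sin²(nx) dx = ∫_0^π cos²(nx) dx = π/2; for n ≠ n', ∫_0^π sin(nx)sin(n'x) dx = ∫_0^π cos(nx)cos(n'x) dx = 0; and by product-to-sum, ∫_0^π sin(nx)cos(n'x) dx = ½∫_0^π [sin((n+n')x) + sin((n−n')x)] dx, which is 0 when n+n' is even and 2n/(n²−n'²) when n+n' is odd (it need not vanish on (0, π)).
  u² squared terms: (-5)²·∫sin(2x)² dx = 25·π/2 = 25*π/2;  (3)²·∫cos(4x)² dx = 9·π/2 = 9*π/2.
  u² cross terms: 2·(-5)·(3)·∫sin(2x)·cos(4x) dx = -30·(0) = 0.
  So ∫_0^π u² dx = 25*π/2 + 9*π/2 + 0 = 17*π.
  (u')² squared terms: (-12)²·∫sin(4x)² dx = 144·π/2 = 72*π;  (-10)²·∫cos(2x)² dx = 100·π/2 = 50*π.
  (u')² cross terms: 2·(-12)·(-10)·∫sin(4x)·cos(2x) dx = 240·(0) = 0.
  So ∫_0^π (u')² dx = 72*π + 50*π + 0 = 122*π.
||u||_{H^1}^2 = (17*π) + (122*π) = 139*π.


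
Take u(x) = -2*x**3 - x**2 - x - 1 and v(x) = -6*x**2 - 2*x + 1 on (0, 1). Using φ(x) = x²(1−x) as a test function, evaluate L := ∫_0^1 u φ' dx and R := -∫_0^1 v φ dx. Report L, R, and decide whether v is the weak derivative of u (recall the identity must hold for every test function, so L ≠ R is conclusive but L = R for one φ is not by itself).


LHS = 23/60, RHS = 13/60. No, v is not the weak derivative of u.

u(x) = -2*x**3 - x**2 - x - 1, classical derivative u'(x) = -6*x**2 - 2*x - 1.
φ(x) = x²(1−x), so φ'(x) = x*(2 - 3*x).
Note φ(0) = φ(1) = 0, so the boundary term u·φ vanishes.
LHS = ∫_0^1 u(x) φ'(x) dx = ∫_0^1 (6*x^5 - x^4 + x^3 + x^2 - 2*x) dx. Term by term:
  ∫_0^1 6*x^5 dx = 1;  ∫_0^1 -x^4 dx = -1/5;  ∫_0^1 x^3 dx = 1/4;
  ∫_0^1 x^2 dx = 1/3;  ∫_0^1 -2*x dx = -1.
Sum: 1 − 1/5 + 1/4 + 1/3 − 1 = 23/60.
So LHS = 23/60.
∫_0^1 v(x) φ(x) dx = ∫_0^1 (6*x^5 - 4*x^4 - 3*x^3 + x^2) dx. Term by term:
  ∫_0^1 6*x^5 dx = 1;  ∫_0^1 -4*x^4 dx = -4/5;  ∫_0^1 -3*x^3 dx = -3/4;
  ∫_0^1 x^2 dx = 1/3.
Sum: 1 − 4/5 − 3/4 + 1/3 = -13/60.
So RHS = -∫_0^1 v(x) φ(x) dx = 13/60.
LHS − RHS = 1/6 ≠ 0, so the identity fails.
(For a valid weak derivative the identity must hold for EVERY test function, in particular this one. The failure shows v is NOT the weak derivative of u.)
Correct weak derivative would be u'(x) = -6*x**2 - 2*x - 1.


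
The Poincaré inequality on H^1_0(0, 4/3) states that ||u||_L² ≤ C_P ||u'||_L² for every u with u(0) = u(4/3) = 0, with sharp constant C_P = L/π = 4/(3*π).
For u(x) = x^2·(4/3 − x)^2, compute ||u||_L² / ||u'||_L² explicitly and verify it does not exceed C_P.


||u||_L² / ||u'||_L² = 2*sqrt(3)/9 < C_P = 4/(3*π).

u(x) = x^2·(4/3 − x)^2, so u'(x) = 4*x*(3*x - 4)*(3*x - 2)/9.
u(x) = x^2·(4/3 − x)^2 vanishes at x = 0 and x = 4/3, so u ∈ H^1_0(0, 4/3). Differentiate via the product rule and integrate the resulting polynomials term by term.
  ∫_0^4/3 u² dx = ∫_0^4/3 (x^8 - 16*x^7/3 + 32*x^6/3 - 256*x^5/27 + 256*x^4/81) dx. Term by term:
    ∫_0^4/3 x^8 dx = 262144/177147;  ∫_0^4/3 -16*x^7/3 dx = -131072/19683;  ∫_0^4/3 32*x^6/3 dx = 524288/45927;
    ∫_0^4/3 -256*x^5/27 dx = -524288/59049;  ∫_0^4/3 256*x^4/81 dx = 262144/98415.
  Sum: 262144/177147 − 131072/19683 + 524288/45927 − 524288/59049 + 262144/98415 = 131072/6200145.
  ∫_0^4/3 (u')² dx = ∫_0^4/3 (16*x^6 - 64*x^5 + 832*x^4/9 - 512*x^3/9 + 1024*x^2/81) dx. Term by term:
    ∫_0^4/3 16*x^6 dx = 262144/15309;  ∫_0^4/3 -64*x^5 dx = -131072/2187;  ∫_0^4/3 832*x^4/9 dx = 851968/10935;
    ∫_0^4/3 -512*x^3/9 dx = -32768/729;  ∫_0^4/3 1024*x^2/81 dx = 65536/6561.
  Sum: 262144/15309 − 131072/2187 + 851968/10935 − 32768/729 + 65536/6561 = 32768/229635.
∫_0^4/3 u² dx = 131072/6200145, so ||u||_L² = 256*sqrt(210)/25515.
∫_0^4/3 (u')² dx = 32768/229635, so ||u'||_L² = 128*sqrt(70)/2835.
Ratio ||u||_L² / ||u'||_L² = 2*sqrt(3)/9.
Sharp Poincaré constant on H^1_0(0, 4/3) is C_P = L/π = 4/(3*π), achieved by sin(3*π/4·x).
A polynomial bump cannot attain the sharp Poincaré constant (only the first sine eigenfunction does), so the ratio is strictly less than C_P, consistent with ||u||_L² ≤ C_P ||u'||_L².


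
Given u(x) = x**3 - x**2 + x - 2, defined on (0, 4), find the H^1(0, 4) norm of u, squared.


||u||_{H^1}^2 = 268468/105

The H^1 norm (squared) on an interval (0, L) is
  ||u||_{H^1}^2 = ∫_0^L u(x)^2 dx + ∫_0^L u'(x)^2 dx.
Compute u'(x) = 3*x**2 - 2*x + 1.
Then u(x)^2 = x**6 - 2*x**5 + 3*x**4 - 6*x**3 + 5*x**2 - 4*x + 4 and u'(x)^2 = 9*x**4 - 12*x**3 + 10*x**2 - 4*x + 1.
Integrate each monomial from 0 to 4 using ∫_0^4 c·x^n dx = c·4^(n+1)/(n+1):
  ∫_0^4 u(x)^2 dx = ∫_0^4 (x^6 - 2*x^5 + 3*x^4 - 6*x^3 + 5*x^2 - 4*x + 4) dx. Term by term:
    ∫_0^4 x^6 dx = 16384/7;  ∫_0^4 -2*x^5 dx = -4096/3;  ∫_0^4 3*x^4 dx = 3072/5;
    ∫_0^4 -6*x^3 dx = -384;  ∫_0^4 5*x^2 dx = 320/3;  ∫_0^4 -4*x dx = -32;
    ∫_0^4 4 dx = 16.
  Sum: 16384/7 − 4096/3 + 3072/5 − 384 + 320/3 − 32 + 16 = 136112/105.
  ∫_0^4 u'(x)^2 dx = ∫_0^4 (9*x^4 - 12*x^3 + 10*x^2 - 4*x + 1) dx. Term by term:
    ∫_0^4 9*x^4 dx = 9216/5;  ∫_0^4 -12*x^3 dx = -768;  ∫_0^4 10*x^2 dx = 640/3;
    ∫_0^4 -4*x dx = -32;  ∫_0^4 1 dx = 4.
  Sum: 9216/5 − 768 + 640/3 − 32 + 4 = 18908/15.
Adding: ||u||_{H^1}^2 = 136112/105 + 18908/15 = 268468/105.


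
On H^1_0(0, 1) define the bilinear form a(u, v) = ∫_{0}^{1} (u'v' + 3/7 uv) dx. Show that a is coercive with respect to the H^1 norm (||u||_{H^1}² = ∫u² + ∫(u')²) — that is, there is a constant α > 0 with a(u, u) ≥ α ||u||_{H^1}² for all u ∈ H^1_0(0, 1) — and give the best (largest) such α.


α = (3/7 + π^2)/(1 + π^2)

Coercivity of a(·,·) on H^1_0(0, 1) means a(u, u) ≥ α ||u||_{H^1}² for every u ∈ H^1_0.
The interval has length L = 1, and Poincaré/coercivity depend only on L. Here a(u, u) = ∫(u')² + (3/7)·∫u².
Here 0 < c = 3/7 < 1. The condition a(u,u) ≥ α||u||_{H^1}² reads (1−α)∫(u')² ≥ (α−c)∫u². Any admissible α is ≤ 1 (rapidly oscillating u have ∫u²/∫(u')² → 0), and α = 1 would force 0 ≥ (1−c)∫u², impossible since c < 1; so 1−α > 0. By the sharp Poincaré inequality on H^1_0 of an interval of length L, ∫(u')² ≥ (π/L)²∫u² with equality for the first sine mode sin(π(x−x₀)/L) (x₀ the left endpoint), so the inequality holds for all u iff (1−α)(π/L)² ≥ α − c, i.e. α ≤ ((π/L)² + c)/((π/L)² + 1) = (1 + c(L/π)²)/(1 + (L/π)²). With (π/L)² = π^2 and c = 3/7, the largest admissible constant is α = ((π/L)² + c)/((π/L)² + 1).
Simplifying, α = (3/7 + π^2)/(1 + π^2).


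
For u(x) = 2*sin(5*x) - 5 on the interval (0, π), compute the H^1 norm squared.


||u||_{H^1(0,π)}^2 = -8 + 77*π

u'(x) = 10*cos(5*x).
Expand u² and (u')² and integrate term by term on (0, π), using: for integers n ≥ 1, ∫_0^π sin²(nx) dx = ∫_0^π cos²(nx) dx = π/2; for n ≠ n', ∫_0^π sin(nx)sin(n'x) dx = ∫_0^π cos(nx)cos(n'x) dx = 0; and by product-to-sum, ∫_0^π sin(nx)cos(n'x) dx = ½∫_0^π [sin((n+n')x) + sin((n−n')x)] dx, which is 0 when n+n' is even and 2n/(n²−n'²) when n+n' is odd (it need not vanish on (0, π)). For the constant mode: ∫_0^π 1 dx = π, ∫_0^π cos(nx) dx = 0, ∫_0^π sin(nx) dx = (1−(−1)^n)/n.
  u² squared terms: (-5)²·∫1 dx = 25·π = 25*π;  (2)²·∫sin(5x)² dx = 4·π/2 = 2*π.
  u² cross terms: 2·(-5)·(2)·∫1·sin(5x) dx = -20·(2/5) = -8.
  So ∫_0^π u² dx = 25*π + 2*π − 8 = -8 + 27*π.
  (u')² squared terms: (10)²·∫cos(5x)² dx = 100·π/2 = 50*π.
  So ∫_0^π (u')² dx = 50*π.
||u||_{H^1}^2 = (-8 + 27*π) + (50*π) = -8 + 77*π.


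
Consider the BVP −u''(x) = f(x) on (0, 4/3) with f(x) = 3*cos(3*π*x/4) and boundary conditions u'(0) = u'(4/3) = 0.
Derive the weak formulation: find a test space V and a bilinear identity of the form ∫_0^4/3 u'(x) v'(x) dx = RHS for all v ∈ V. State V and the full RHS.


V = H^1(0, 4/3) (no boundary constraint on v; u is determined up to an additive constant); weak form: ∫_0^4/3 u'v' dx = ∫_0^4/3 (3*cos(3*π*x/4)) v dx for all v ∈ V.

Multiply both sides by a test function v and integrate from 0 to 4/3:
  ∫_0^4/3 −u''(x) v(x) dx = ∫_0^4/3 f(x) v(x) dx.
Integrate the LHS by parts once:
  ∫_0^4/3 −u'' v dx = −[u'(x) v(x)]_0^4/3 + ∫_0^4/3 u'(x) v'(x) dx.
Thus ∫_0^4/3 u'(x) v'(x) dx = ∫_0^4/3 f(x) v(x) dx + [u'(x) v(x)]_0^4/3.
Choose V so that boundary terms are either known or forced to vanish.
u has homogeneous Neumann: u'(0) = u'(4/3) = 0. So [u' v]_0^4/3 = 0·v(4/3) − 0·v(0) = 0 for any v; take V = H^1(0, 4/3).
Weak formulation: find u (satisfying any essential BC) such that ∫_0^4/3 u'(x) v'(x) dx = ∫_0^4/3 f v dx for all v ∈ V (homogeneous Neumann, so boundary terms vanish).
Substituting f(x) = 3*cos(3*π*x/4), the right-hand side is ∫_0^4/3 (3*cos(3*π*x/4)) v dx.
Compatibility check (pure Neumann): taking v ≡ 1 ∈ V gives 0 = ∫_0^4/3 f dx + (0) − (0), i.e. ∫_0^4/3 f dx must equal u'(0) − u'(4/3) = 0. Indeed ∫_0^4/3 (3*cos(3*π*x/4)) dx = 0, so the data are compatible. The solution is then unique only up to an additive constant (fix it e.g. by requiring ∫_0^4/3 u dx = 0).


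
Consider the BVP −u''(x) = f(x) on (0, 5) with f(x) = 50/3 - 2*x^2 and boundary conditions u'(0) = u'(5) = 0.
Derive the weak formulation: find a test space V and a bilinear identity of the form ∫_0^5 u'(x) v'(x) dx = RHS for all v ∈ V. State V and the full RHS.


V = H^1(0, 5) (no boundary constraint on v; u is determined up to an additive constant); weak form: ∫_0^5 u'v' dx = ∫_0^5 (50/3 - 2*x^2) v dx for all v ∈ V.

Multiply both sides by a test function v and integrate from 0 to 5:
  ∫_0^5 −u''(x) v(x) dx = ∫_0^5 f(x) v(x) dx.
Integrate the LHS by parts once:
  ∫_0^5 −u'' v dx = −[u'(x) v(x)]_0^5 + ∫_0^5 u'(x) v'(x) dx.
Thus ∫_0^5 u'(x) v'(x) dx = ∫_0^5 f(x) v(x) dx + [u'(x) v(x)]_0^5.
Choose V so that boundary terms are either known or forced to vanish.
u has homogeneous Neumann: u'(0) = u'(5) = 0. So [u' v]_0^5 = 0·v(5) − 0·v(0) = 0 for any v; take V = H^1(0, 5).
Weak formulation: find u (satisfying any essential BC) such that ∫_0^5 u'(x) v'(x) dx = ∫_0^5 f v dx for all v ∈ V (homogeneous Neumann, so boundary terms vanish).
Substituting f(x) = 50/3 - 2*x^2, the right-hand side is ∫_0^5 (50/3 - 2*x^2) v dx.
Compatibility check (pure Neumann): taking v ≡ 1 ∈ V gives 0 = ∫_0^5 f dx + (0) − (0), i.e. ∫_0^5 f dx must equal u'(0) − u'(5) = 0. Indeed ∫_0^5 (50/3 - 2*x^2) dx = 0, so the data are compatible. The solution is then unique only up to an additive constant (fix it e.g. by requiring ∫_0^5 u dx = 0).


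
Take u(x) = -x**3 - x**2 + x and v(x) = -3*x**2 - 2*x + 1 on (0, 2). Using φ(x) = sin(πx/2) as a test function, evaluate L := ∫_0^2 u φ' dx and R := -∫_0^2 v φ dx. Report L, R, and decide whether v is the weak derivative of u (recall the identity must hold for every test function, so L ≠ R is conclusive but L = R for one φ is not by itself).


LHS = -96/π^3 + 28/π, RHS = -96/π^3 + 28/π. Yes, v = u' weakly.

u(x) = -x**3 - x**2 + x, classical derivative u'(x) = -3*x**2 - 2*x + 1.
φ(x) = sin(πx/2), so φ'(x) = π*cos(π*x/2)/2.
Note φ(0) = φ(2) = 0, so the boundary term u·φ vanishes.
LHS = ∫_0^2 u(x) φ'(x) dx = ∫_0^2 (-π*x^3*cos(π*x/2)/2 - π*x^2*cos(π*x/2)/2 + π*x*cos(π*x/2)/2) dx. Term by term:
  ∫_0^2 π*x*cos(π*x/2)/2 dx = -4/π;  ∫_0^2 -π*x^2*cos(π*x/2)/2 dx = 8/π;  ∫_0^2 -π*x^3*cos(π*x/2)/2 dx = -96/π^3 + 24/π.
Sum: -4/π + 8/π + -96/π^3 + 24/π = -96/π^3 + 28/π.
So LHS = -96/π^3 + 28/π.
∫_0^2 v(x) φ(x) dx = ∫_0^2 (-3*x^2*sin(π*x/2) - 2*x*sin(π*x/2) + sin(π*x/2)) dx. Term by term:
  ∫_0^2 -3*x^2*sin(π*x/2) dx = -24/π + 96/π^3;  ∫_0^2 -2*x*sin(π*x/2) dx = -8/π;  ∫_0^2 sin(π*x/2) dx = 4/π.
Sum: -24/π + 96/π^3 − 8/π + 4/π = -28/π + 96/π^3.
So RHS = -∫_0^2 v(x) φ(x) dx = -96/π^3 + 28/π.
LHS = RHS, so the identity holds for this test φ.
Moreover u is smooth here and v(x) = u'(x) = -3*x**2 - 2*x + 1 pointwise, so the identity holds for every test function. Hence v is the weak derivative of u.


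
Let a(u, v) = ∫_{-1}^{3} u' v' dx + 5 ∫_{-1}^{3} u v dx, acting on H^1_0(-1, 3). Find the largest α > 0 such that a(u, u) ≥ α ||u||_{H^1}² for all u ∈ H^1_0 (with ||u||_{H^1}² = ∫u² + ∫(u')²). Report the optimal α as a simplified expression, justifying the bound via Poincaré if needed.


α = 1

Coercivity of a(·,·) on H^1_0(-1, 3) means a(u, u) ≥ α ||u||_{H^1}² for every u ∈ H^1_0.
The interval has length L = 4, and Poincaré/coercivity depend only on L. Here a(u, u) = ∫(u')² + (5)·∫u².
Here c = 5 ≥ 1, so a(u,u) = ∫(u')² + c∫u² ≥ ∫(u')² + ∫u² = ||u||_{H^1}², i.e. α = 1 works. No larger α is possible: a(u,u) ≥ α||u||_{H^1}² means (1−α)∫(u')² ≥ (α−c)∫u², and for the modes u_n = sin(nπ(x−x₀)/L) (x₀ the left endpoint) one has ∫u_n²/∫(u_n')² = (L/(nπ))² → 0, so a(u_n,u_n)/||u_n||_{H^1}² → 1. Hence the optimal constant is α = 1.
Therefore α = 1.


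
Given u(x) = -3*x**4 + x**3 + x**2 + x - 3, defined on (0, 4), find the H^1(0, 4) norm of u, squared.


||u||_{H^1}^2 = 16865416/35

The H^1 norm (squared) on an interval (0, L) is
  ||u||_{H^1}^2 = ∫_0^L u(x)^2 dx + ∫_0^L u'(x)^2 dx.
Compute u'(x) = -12*x**3 + 3*x**2 + 2*x + 1.
Then u(x)^2 = 9*x**8 - 6*x**7 - 5*x**6 - 4*x**5 + 21*x**4 - 4*x**3 - 5*x**2 - 6*x + 9 and u'(x)^2 = 144*x**6 - 72*x**5 - 39*x**4 - 12*x**3 + 10*x**2 + 4*x + 1.
Integrate each monomial from 0 to 4 using ∫_0^4 c·x^n dx = c·4^(n+1)/(n+1):
  ∫_0^4 u(x)^2 dx = ∫_0^4 (9*x^8 - 6*x^7 - 5*x^6 - 4*x^5 + 21*x^4 - 4*x^3 - 5*x^2 - 6*x + 9) dx. Term by term:
    ∫_0^4 9*x^8 dx = 262144;  ∫_0^4 -6*x^7 dx = -49152;  ∫_0^4 -5*x^6 dx = -81920/7;
    ∫_0^4 -4*x^5 dx = -8192/3;  ∫_0^4 21*x^4 dx = 21504/5;  ∫_0^4 -4*x^3 dx = -256;
    ∫_0^4 -5*x^2 dx = -320/3;  ∫_0^4 -6*x dx = -48;  ∫_0^4 9 dx = 36.
  Sum: 262144 − 49152 − 81920/7 − 8192/3 + 21504/5 − 256 − 320/3 − 48 + 36 = 21260884/105.
  ∫_0^4 u'(x)^2 dx = ∫_0^4 (144*x^6 - 72*x^5 - 39*x^4 - 12*x^3 + 10*x^2 + 4*x + 1) dx. Term by term:
    ∫_0^4 144*x^6 dx = 2359296/7;  ∫_0^4 -72*x^5 dx = -49152;  ∫_0^4 -39*x^4 dx = -39936/5;
    ∫_0^4 -12*x^3 dx = -768;  ∫_0^4 10*x^2 dx = 640/3;  ∫_0^4 4*x dx = 32;
    ∫_0^4 1 dx = 4.
  Sum: 2359296/7 − 49152 − 39936/5 − 768 + 640/3 + 32 + 4 = 29335364/105.
Adding: ||u||_{H^1}^2 = 21260884/105 + 29335364/105 = 16865416/35.


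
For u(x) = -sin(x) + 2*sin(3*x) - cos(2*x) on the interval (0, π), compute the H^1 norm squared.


||u||_{H^1(0,π)}^2 = -92/3 + 47*π/2

u'(x) = 2*sin(2*x) - cos(x) + 6*cos(3*x).
Expand u² and (u')² and integrate term by term on (0, π), using: for integers n ≥ 1, ∫_0^π sin²(nx) dx = ∫_0^π cos²(nx) dx = π/2; for n ≠ n', ∫_0^π sin(nx)sin(n'x) dx = ∫_0^π cos(nx)cos(n'x) dx = 0; and by product-to-sum, ∫_0^π sin(nx)cos(n'x) dx = ½∫_0^π [sin((n+n')x) + sin((n−n')x)] dx, which is 0 when n+n' is even and 2n/(n²−n'²) when n+n' is odd (it need not vanish on (0, π)).
  u² squared terms: (-1)²·∫cos(2x)² dx = 1·π/2 = π/2;  (-1)²·∫sin(x)² dx = 1·π/2 = π/2;  (2)²·∫sin(3x)² dx = 4·π/2 = 2*π.
  u² cross terms: 2·(-1)·(-1)·∫cos(2x)·sin(x) dx = 2·(-2/3) = -4/3;  2·(-1)·(2)·∫cos(2x)·sin(3x) dx = -4·(6/5) = -24/5;  2·(-1)·(2)·∫sin(x)·sin(3x) dx = -4·(0) = 0.
  So ∫_0^π u² dx = π/2 + π/2 + 2*π − 4/3 − 24/5 + 0 = -92/15 + 3*π.
  (u')² squared terms: (-1)²·∫cos(x)² dx = 1·π/2 = π/2;  (2)²·∫sin(2x)² dx = 4·π/2 = 2*π;  (6)²·∫cos(3x)² dx = 36·π/2 = 18*π.
  (u')² cross terms: 2·(-1)·(2)·∫cos(x)·sin(2x) dx = -4·(4/3) = -16/3;  2·(-1)·(6)·∫cos(x)·cos(3x) dx = -12·(0) = 0;  2·(2)·(6)·∫sin(2x)·cos(3x) dx = 24·(-4/5) = -96/5.
  So ∫_0^π (u')² dx = π/2 + 2*π + 18*π − 16/3 + 0 − 96/5 = -368/15 + 41*π/2.
||u||_{H^1}^2 = (-92/15 + 3*π) + (-368/15 + 41*π/2) = -92/3 + 47*π/2.


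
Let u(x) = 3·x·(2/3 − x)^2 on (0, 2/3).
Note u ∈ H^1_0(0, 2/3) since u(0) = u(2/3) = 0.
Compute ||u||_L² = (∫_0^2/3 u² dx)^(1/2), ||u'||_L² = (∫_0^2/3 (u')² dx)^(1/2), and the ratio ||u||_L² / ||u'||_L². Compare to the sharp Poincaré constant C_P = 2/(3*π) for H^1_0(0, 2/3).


||u||_L² / ||u'||_L² = sqrt(14)/21 < C_P = 2/(3*π).

u(x) = 3·x·(2/3 − x)^2, so u'(x) = (x - 2/3)*(9*x - 2).
u(x) = 3·x·(2/3 − x)^2 vanishes at x = 0 and x = 2/3, so u ∈ H^1_0(0, 2/3). Differentiate via the product rule and integrate the resulting polynomials term by term.
  ∫_0^2/3 u² dx = ∫_0^2/3 (9*x^6 - 24*x^5 + 24*x^4 - 32*x^3/3 + 16*x^2/9) dx. Term by term:
    ∫_0^2/3 9*x^6 dx = 128/1701;  ∫_0^2/3 -24*x^5 dx = -256/729;  ∫_0^2/3 24*x^4 dx = 256/405;
    ∫_0^2/3 -32*x^3/3 dx = -128/243;  ∫_0^2/3 16*x^2/9 dx = 128/729.
  Sum: 128/1701 − 256/729 + 256/405 − 128/243 + 128/729 = 128/25515.
  ∫_0^2/3 (u')² dx = ∫_0^2/3 (81*x^4 - 144*x^3 + 88*x^2 - 64*x/3 + 16/9) dx. Term by term:
    ∫_0^2/3 81*x^4 dx = 32/15;  ∫_0^2/3 -144*x^3 dx = -64/9;  ∫_0^2/3 88*x^2 dx = 704/81;
    ∫_0^2/3 -64*x/3 dx = -128/27;  ∫_0^2/3 16/9 dx = 32/27.
  Sum: 32/15 − 64/9 + 704/81 − 128/27 + 32/27 = 64/405.
∫_0^2/3 u² dx = 128/25515, so ||u||_L² = 8*sqrt(70)/945.
∫_0^2/3 (u')² dx = 64/405, so ||u'||_L² = 8*sqrt(5)/45.
Ratio ||u||_L² / ||u'||_L² = sqrt(14)/21.
Sharp Poincaré constant on H^1_0(0, 2/3) is C_P = L/π = 2/(3*π), achieved by sin(3*π/2·x).
A polynomial bump cannot attain the sharp Poincaré constant (only the first sine eigenfunction does), so the ratio is strictly less than C_P, consistent with ||u||_L² ≤ C_P ||u'||_L².


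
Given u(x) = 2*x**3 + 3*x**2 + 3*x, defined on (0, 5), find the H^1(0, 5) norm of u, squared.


||u||_{H^1}^2 = 1812305/14

The H^1 norm (squared) on an interval (0, L) is
  ||u||_{H^1}^2 = ∫_0^L u(x)^2 dx + ∫_0^L u'(x)^2 dx.
Compute u'(x) = 6*x**2 + 6*x + 3.
Then u(x)^2 = 4*x**6 + 12*x**5 + 21*x**4 + 18*x**3 + 9*x**2 and u'(x)^2 = 36*x**4 + 72*x**3 + 72*x**2 + 36*x + 9.
Integrate each monomial from 0 to 5 using ∫_0^5 c·x^n dx = c·5^(n+1)/(n+1):
  ∫_0^5 u(x)^2 dx = ∫_0^5 (4*x^6 + 12*x^5 + 21*x^4 + 18*x^3 + 9*x^2) dx. Term by term:
    ∫_0^5 4*x^6 dx = 312500/7;  ∫_0^5 12*x^5 dx = 31250;  ∫_0^5 21*x^4 dx = 13125;
    ∫_0^5 18*x^3 dx = 5625/2;  ∫_0^5 9*x^2 dx = 375.
  Sum: 312500/7 + 31250 + 13125 + 5625/2 + 375 = 1290875/14.
  ∫_0^5 u'(x)^2 dx = ∫_0^5 (36*x^4 + 72*x^3 + 72*x^2 + 36*x + 9) dx. Term by term:
    ∫_0^5 36*x^4 dx = 22500;  ∫_0^5 72*x^3 dx = 11250;  ∫_0^5 72*x^2 dx = 3000;
    ∫_0^5 36*x dx = 450;  ∫_0^5 9 dx = 45.
  Sum: 22500 + 11250 + 3000 + 450 + 45 = 37245.
Adding: ||u||_{H^1}^2 = 1290875/14 + 37245 = 1812305/14.


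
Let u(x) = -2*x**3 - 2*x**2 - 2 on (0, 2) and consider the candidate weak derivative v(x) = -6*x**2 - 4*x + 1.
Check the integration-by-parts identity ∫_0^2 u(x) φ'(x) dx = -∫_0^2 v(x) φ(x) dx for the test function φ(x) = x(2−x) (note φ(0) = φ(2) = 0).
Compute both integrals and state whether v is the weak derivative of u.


LHS = 224/15, RHS = 68/5. No, v is not the weak derivative of u.

u(x) = -2*x**3 - 2*x**2 - 2, classical derivative u'(x) = -6*x**2 - 4*x.
φ(x) = x(2−x), so φ'(x) = 2 - 2*x.
Note φ(0) = φ(2) = 0, so the boundary term u·φ vanishes.
LHS = ∫_0^2 u(x) φ'(x) dx = ∫_0^2 (4*x^4 - 4*x^2 + 4*x - 4) dx. Term by term:
  ∫_0^2 4*x^4 dx = 128/5;  ∫_0^2 -4*x^2 dx = -32/3;  ∫_0^2 4*x dx = 8;
  ∫_0^2 -4 dx = -8.
Sum: 128/5 − 32/3 + 8 − 8 = 224/15.
So LHS = 224/15.
∫_0^2 v(x) φ(x) dx = ∫_0^2 (6*x^4 - 8*x^3 - 9*x^2 + 2*x) dx. Term by term:
  ∫_0^2 6*x^4 dx = 192/5;  ∫_0^2 -8*x^3 dx = -32;  ∫_0^2 -9*x^2 dx = -24;
  ∫_0^2 2*x dx = 4.
Sum: 192/5 − 32 − 24 + 4 = -68/5.
So RHS = -∫_0^2 v(x) φ(x) dx = 68/5.
LHS − RHS = 4/3 ≠ 0, so the identity fails.
(For a valid weak derivative the identity must hold for EVERY test function, in particular this one. The failure shows v is NOT the weak derivative of u.)
Correct weak derivative would be u'(x) = -6*x**2 - 4*x.


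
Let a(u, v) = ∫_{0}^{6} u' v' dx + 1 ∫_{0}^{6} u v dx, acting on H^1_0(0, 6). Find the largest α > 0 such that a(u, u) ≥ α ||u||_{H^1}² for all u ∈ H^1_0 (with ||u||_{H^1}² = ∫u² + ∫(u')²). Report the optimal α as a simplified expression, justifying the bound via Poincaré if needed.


α = 1

Coercivity of a(·,·) on H^1_0(0, 6) means a(u, u) ≥ α ||u||_{H^1}² for every u ∈ H^1_0.
The interval has length L = 6, and Poincaré/coercivity depend only on L. Here a(u, u) = ∫(u')² + (1)·∫u².
Here c = 1 ≥ 1, so a(u,u) = ∫(u')² + c∫u² ≥ ∫(u')² + ∫u² = ||u||_{H^1}², i.e. α = 1 works. No larger α is possible: a(u,u) ≥ α||u||_{H^1}² means (1−α)∫(u')² ≥ (α−c)∫u², and for the modes u_n = sin(nπ(x−x₀)/L) (x₀ the left endpoint) one has ∫u_n²/∫(u_n')² = (L/(nπ))² → 0, so a(u_n,u_n)/||u_n||_{H^1}² → 1. Hence the optimal constant is α = 1.
Therefore α = 1.


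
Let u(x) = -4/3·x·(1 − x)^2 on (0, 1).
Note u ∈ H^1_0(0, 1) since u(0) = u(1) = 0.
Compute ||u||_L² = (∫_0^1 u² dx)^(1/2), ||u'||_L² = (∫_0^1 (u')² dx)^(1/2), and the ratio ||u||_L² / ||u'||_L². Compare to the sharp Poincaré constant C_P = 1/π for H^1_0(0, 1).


||u||_L² / ||u'||_L² = sqrt(14)/14 < C_P = 1/π.

u(x) = -4/3·x·(1 − x)^2, so u'(x) = -4*x^2 + 16*x/3 - 4/3.
u(x) = -4/3·x·(1 − x)^2 vanishes at x = 0 and x = 1, so u ∈ H^1_0(0, 1). Differentiate via the product rule and integrate the resulting polynomials term by term.
  ∫_0^1 u² dx = ∫_0^1 (16*x^6/9 - 64*x^5/9 + 32*x^4/3 - 64*x^3/9 + 16*x^2/9) dx. Term by term:
    ∫_0^1 16*x^6/9 dx = 16/63;  ∫_0^1 -64*x^5/9 dx = -32/27;  ∫_0^1 32*x^4/3 dx = 32/15;
    ∫_0^1 -64*x^3/9 dx = -16/9;  ∫_0^1 16*x^2/9 dx = 16/27.
  Sum: 16/63 − 32/27 + 32/15 − 16/9 + 16/27 = 16/945.
  ∫_0^1 (u')² dx = ∫_0^1 (16*x^4 - 128*x^3/3 + 352*x^2/9 - 128*x/9 + 16/9) dx. Term by term:
    ∫_0^1 16*x^4 dx = 16/5;  ∫_0^1 -128*x^3/3 dx = -32/3;  ∫_0^1 352*x^2/9 dx = 352/27;
    ∫_0^1 -128*x/9 dx = -64/9;  ∫_0^1 16/9 dx = 16/9.
  Sum: 16/5 − 32/3 + 352/27 − 64/9 + 16/9 = 32/135.
∫_0^1 u² dx = 16/945, so ||u||_L² = 4*sqrt(105)/315.
∫_0^1 (u')² dx = 32/135, so ||u'||_L² = 4*sqrt(30)/45.
Ratio ||u||_L² / ||u'||_L² = sqrt(14)/14.
Sharp Poincaré constant on H^1_0(0, 1) is C_P = L/π = 1/π, achieved by sin(π·x).
A polynomial bump cannot attain the sharp Poincaré constant (only the first sine eigenfunction does), so the ratio is strictly less than C_P, consistent with ||u||_L² ≤ C_P ||u'||_L².


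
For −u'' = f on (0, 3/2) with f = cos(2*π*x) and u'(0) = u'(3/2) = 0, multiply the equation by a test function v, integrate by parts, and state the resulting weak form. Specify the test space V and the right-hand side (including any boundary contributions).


V = H^1(0, 3/2) (no boundary constraint on v; u is determined up to an additive constant); weak form: ∫_0^3/2 u'v' dx = ∫_0^3/2 (cos(2*π*x)) v dx for all v ∈ V.

Multiply both sides by a test function v and integrate from 0 to 3/2:
  ∫_0^3/2 −u''(x) v(x) dx = ∫_0^3/2 f(x) v(x) dx.
Integrate the LHS by parts once:
  ∫_0^3/2 −u'' v dx = −[u'(x) v(x)]_0^3/2 + ∫_0^3/2 u'(x) v'(x) dx.
Thus ∫_0^3/2 u'(x) v'(x) dx = ∫_0^3/2 f(x) v(x) dx + [u'(x) v(x)]_0^3/2.
Choose V so that boundary terms are either known or forced to vanish.
u has homogeneous Neumann: u'(0) = u'(3/2) = 0. So [u' v]_0^3/2 = 0·v(3/2) − 0·v(0) = 0 for any v; take V = H^1(0, 3/2).
Weak formulation: find u (satisfying any essential BC) such that ∫_0^3/2 u'(x) v'(x) dx = ∫_0^3/2 f v dx for all v ∈ V (homogeneous Neumann, so boundary terms vanish).
Substituting f(x) = cos(2*π*x), the right-hand side is ∫_0^3/2 (cos(2*π*x)) v dx.
Compatibility check (pure Neumann): taking v ≡ 1 ∈ V gives 0 = ∫_0^3/2 f dx + (0) − (0), i.e. ∫_0^3/2 f dx must equal u'(0) − u'(3/2) = 0. Indeed ∫_0^3/2 (cos(2*π*x)) dx = 0, so the data are compatible. The solution is then unique only up to an additive constant (fix it e.g. by requiring ∫_0^3/2 u dx = 0).


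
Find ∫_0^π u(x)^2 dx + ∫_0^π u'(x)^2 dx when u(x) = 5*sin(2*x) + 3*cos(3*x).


||u||_{H^1(0,π)}^2 = -240 + 215*π/2

u'(x) = -9*sin(3*x) + 10*cos(2*x).
Expand u² and (u')² and integrate term by term on (0, π), using: for integers n ≥ 1, ∫_0^π sin²(nx) dx = ∫_0^π cos²(nx) dx = π/2; for n ≠ n', ∫_0^π sin(nx)sin(n'x) dx = ∫_0^π cos(nx)cos(n'x) dx = 0; and by product-to-sum, ∫_0^π sin(nx)cos(n'x) dx = ½∫_0^π [sin((n+n')x) + sin((n−n')x)] dx, which is 0 when n+n' is even and 2n/(n²−n'²) when n+n' is odd (it need not vanish on (0, π)).
  u² squared terms: (3)²·∫cos(3x)² dx = 9·π/2 = 9*π/2;  (5)²·∫sin(2x)² dx = 25·π/2 = 25*π/2.
  u² cross terms: 2·(3)·(5)·∫cos(3x)·sin(2x) dx = 30·(-4/5) = -24.
  So ∫_0^π u² dx = 9*π/2 + 25*π/2 − 24 = -24 + 17*π.
  (u')² squared terms: (-9)²·∫sin(3x)² dx = 81·π/2 = 81*π/2;  (10)²·∫cos(2x)² dx = 100·π/2 = 50*π.
  (u')² cross terms: 2·(-9)·(10)·∫sin(3x)·cos(2x) dx = -180·(6/5) = -216.
  So ∫_0^π (u')² dx = 81*π/2 + 50*π − 216 = -216 + 181*π/2.
||u||_{H^1}^2 = (-24 + 17*π) + (-216 + 181*π/2) = -240 + 215*π/2.
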